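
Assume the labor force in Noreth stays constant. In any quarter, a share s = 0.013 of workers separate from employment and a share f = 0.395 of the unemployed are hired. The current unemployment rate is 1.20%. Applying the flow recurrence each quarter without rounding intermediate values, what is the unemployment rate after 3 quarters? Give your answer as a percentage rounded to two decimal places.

With a fixed labor force, u_{t+1} = u_t + s·(1−u_t) − f·u_t = u_t·(1−s−f) + s.
Here 1−s−f = 0.592 and s = 0.013.
u_1 = 0.012000 × 0.592 + 0.013 = 0.020104.
u_2 = 0.020104 × 0.592 + 0.013 = 0.024902.
u_3 = 0.024902 × 0.592 + 0.013 = 0.027742.

Unemployment rate after three quarters ≈ 2.77%.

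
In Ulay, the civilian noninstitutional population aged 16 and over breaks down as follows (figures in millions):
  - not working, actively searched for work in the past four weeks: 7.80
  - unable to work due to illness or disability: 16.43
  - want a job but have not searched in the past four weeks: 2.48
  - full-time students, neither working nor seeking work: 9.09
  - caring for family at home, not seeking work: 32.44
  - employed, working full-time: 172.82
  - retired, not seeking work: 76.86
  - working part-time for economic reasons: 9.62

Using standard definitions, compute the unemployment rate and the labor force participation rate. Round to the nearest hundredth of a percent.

Unemployment rate ≈ 4.10%; labor force participation rate ≈ 58.08%.

Employed = 172.82 + 9.62 = 182.44 million (anyone who worked, including part-time for economic reasons, counts as employed).
Unemployed = 7.80 million.
Labor force = 182.44 + 7.80 = 190.24 million.
Not in labor force = 16.43 + 2.48 + 9.09 + 32.44 + 76.86 = 137.30 million (those not working and not actively searching are outside the labor force — including those who want a job but have given up searching).
Civilian working-age population = 190.24 + 137.30 = 327.54 million.
Unemployment rate = 7.80 / 190.24 = 4.10%.
Labor force participation rate = 190.24 / 327.54 = 58.08%.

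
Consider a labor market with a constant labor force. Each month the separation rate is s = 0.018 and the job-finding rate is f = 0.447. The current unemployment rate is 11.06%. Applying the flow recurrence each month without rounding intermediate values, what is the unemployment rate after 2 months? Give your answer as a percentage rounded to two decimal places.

Unemployment rate after two months ≈ 5.93%.

With a fixed labor force, u_{t+1} = u_t + s·(1−u_t) − f·u_t = u_t·(1−s−f) + s.
Here 1−s−f = 0.535 and s = 0.018.
u_1 = 0.110600 × 0.535 + 0.018 = 0.077171.
u_2 = 0.077171 × 0.535 + 0.018 = 0.059286.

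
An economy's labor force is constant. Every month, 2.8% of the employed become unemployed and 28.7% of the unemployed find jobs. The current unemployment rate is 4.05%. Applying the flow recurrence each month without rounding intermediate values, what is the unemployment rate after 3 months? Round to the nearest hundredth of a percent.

With a fixed labor force, u_{t+1} = u_t + s·(1−u_t) − f·u_t = u_t·(1−s−f) + s.
Here 1−s−f = 0.685 and s = 0.028.
u_1 = 0.040500 × 0.685 + 0.028 = 0.055743.
u_2 = 0.055743 × 0.685 + 0.028 = 0.066184.
u_3 = 0.066184 × 0.685 + 0.028 = 0.073336.

Unemployment rate after three months ≈ 7.33%.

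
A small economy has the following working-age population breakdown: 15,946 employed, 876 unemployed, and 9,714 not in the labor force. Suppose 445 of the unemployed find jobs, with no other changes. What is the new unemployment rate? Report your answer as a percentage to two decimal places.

New unemployment rate ≈ 2.56%.

Initially, labor force = 15,946 + 876 = 16,822, so u = 876/16,822 = 5.21%.
After the change, unemployed falls and employed rises by 445; labor force unchanged → E = 16,391, U = 431, labor force = 16,822.
New unemployment rate = 431 / 16,822 = 2.56%.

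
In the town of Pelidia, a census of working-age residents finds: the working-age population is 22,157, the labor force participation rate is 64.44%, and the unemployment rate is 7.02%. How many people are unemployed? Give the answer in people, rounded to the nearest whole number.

About 1,002 are unemployed.

Labor force = 0.6444 × 22,157 = 14,278.
Unemployed = 0.0702 × 14,278 ≈ 1,002.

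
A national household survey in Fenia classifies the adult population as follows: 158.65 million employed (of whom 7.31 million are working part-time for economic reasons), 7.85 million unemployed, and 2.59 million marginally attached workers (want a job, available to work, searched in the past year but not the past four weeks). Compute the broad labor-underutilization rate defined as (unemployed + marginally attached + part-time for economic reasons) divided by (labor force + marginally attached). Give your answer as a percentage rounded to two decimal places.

Labor force = 158.65 + 7.85 = 166.50 million.
Numerator = 7.85 + 2.59 + 7.31 = 17.75 million.
Denominator = 166.50 + 2.59 = 169.09 million.
Broad rate = 17.75 / 169.09 = 10.50%.

Broad underutilization rate ≈ 10.50%.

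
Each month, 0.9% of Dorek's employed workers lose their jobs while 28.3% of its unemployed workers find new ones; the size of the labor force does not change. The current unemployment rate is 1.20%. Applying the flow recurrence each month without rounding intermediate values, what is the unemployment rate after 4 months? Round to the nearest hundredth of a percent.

With a fixed labor force, u_{t+1} = u_t + s·(1−u_t) − f·u_t = u_t·(1−s−f) + s.
Here 1−s−f = 0.708 and s = 0.009.
u_1 = 0.012000 × 0.708 + 0.009 = 0.017496.
u_2 = 0.017496 × 0.708 + 0.009 = 0.021387.
u_3 = 0.021387 × 0.708 + 0.009 = 0.024142.
u_4 = 0.024142 × 0.708 + 0.009 = 0.026093.

Unemployment rate after four months ≈ 2.61%.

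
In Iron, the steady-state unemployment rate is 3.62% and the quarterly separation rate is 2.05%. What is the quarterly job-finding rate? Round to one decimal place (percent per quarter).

From u* = s/(s+f): f = s·(1−u)/u.
f = 2.05 × (1 − 0.0362) / 0.0362 = 1.9758 / 0.0362 ≈ 54.6% per quarter.

Job-finding rate ≈ 54.6% per quarter.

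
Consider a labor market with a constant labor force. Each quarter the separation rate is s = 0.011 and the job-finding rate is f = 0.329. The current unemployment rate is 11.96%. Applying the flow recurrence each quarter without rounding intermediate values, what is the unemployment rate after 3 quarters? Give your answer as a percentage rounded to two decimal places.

Unemployment rate after three quarters ≈ 5.74%.

With a fixed labor force, u_{t+1} = u_t + s·(1−u_t) − f·u_t = u_t·(1−s−f) + s.
Here 1−s−f = 0.660 and s = 0.011.
u_1 = 0.119600 × 0.660 + 0.011 = 0.089936.
u_2 = 0.089936 × 0.660 + 0.011 = 0.070358.
u_3 = 0.070358 × 0.660 + 0.011 = 0.057436.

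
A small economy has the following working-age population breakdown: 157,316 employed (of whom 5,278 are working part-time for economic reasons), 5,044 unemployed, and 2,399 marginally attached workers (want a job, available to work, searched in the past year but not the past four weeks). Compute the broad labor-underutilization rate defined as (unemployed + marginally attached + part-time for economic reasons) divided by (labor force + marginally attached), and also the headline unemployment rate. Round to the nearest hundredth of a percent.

Broad underutilization rate ≈ 7.72%; headline unemployment rate ≈ 3.11%.

Labor force = 157,316 + 5,044 = 162,360.
Numerator = 5,044 + 2,399 + 5,278 = 12,721.
Denominator = 162,360 + 2,399 = 164,759.
Broad rate = 12,721 / 164,759 = 7.72%.
Headline unemployment rate = 5,044 / 162,360 = 3.11%.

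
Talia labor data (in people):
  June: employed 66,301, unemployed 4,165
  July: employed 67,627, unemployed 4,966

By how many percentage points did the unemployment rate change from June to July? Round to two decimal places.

June: labor force = 66,301 + 4,165 = 70,466; u = 4,165/70,466 = 5.91%.
July: labor force = 67,627 + 4,966 = 72,593; u = 4,966/72,593 = 6.84%.
Change = 6.84% − 5.91% = +0.93 pp.

The unemployment rate changed by +0.93 percentage points.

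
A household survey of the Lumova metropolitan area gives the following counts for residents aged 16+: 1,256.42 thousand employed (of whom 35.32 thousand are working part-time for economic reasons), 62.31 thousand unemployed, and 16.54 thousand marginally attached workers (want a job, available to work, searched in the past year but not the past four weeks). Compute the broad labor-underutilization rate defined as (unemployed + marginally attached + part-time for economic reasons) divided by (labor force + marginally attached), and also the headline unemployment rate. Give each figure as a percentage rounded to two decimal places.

Broad underutilization rate ≈ 8.55%; headline unemployment rate ≈ 4.73%.

Labor force = 1,256.42 + 62.31 = 1,318.73 thousand.
Numerator = 62.31 + 16.54 + 35.32 = 114.17 thousand.
Denominator = 1,318.73 + 16.54 = 1,335.27 thousand.
Broad rate = 114.17 / 1,335.27 = 8.55%.
Headline unemployment rate = 62.31 / 1,318.73 = 4.73%.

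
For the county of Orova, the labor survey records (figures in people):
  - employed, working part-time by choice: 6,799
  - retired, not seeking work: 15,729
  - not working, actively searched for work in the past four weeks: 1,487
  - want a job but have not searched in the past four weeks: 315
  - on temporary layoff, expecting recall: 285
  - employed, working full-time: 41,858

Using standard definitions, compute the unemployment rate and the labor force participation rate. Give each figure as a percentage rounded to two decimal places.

Employed = 6,799 + 41,858 = 48,657.
Unemployed = 1,487 + 285 = 1,772 (jobless and actively searching, or on temporary layoff).
Labor force = 48,657 + 1,772 = 50,429.
Not in labor force = 15,729 + 315 = 16,044 (those not working and not actively searching are outside the labor force — including those who want a job but have given up searching).
Civilian working-age population = 50,429 + 16,044 = 66,473.
Unemployment rate = 1,772 / 50,429 = 3.51%.
Labor force participation rate = 50,429 / 66,473 = 75.86%.

Unemployment rate ≈ 3.51%; labor force participation rate ≈ 75.86%.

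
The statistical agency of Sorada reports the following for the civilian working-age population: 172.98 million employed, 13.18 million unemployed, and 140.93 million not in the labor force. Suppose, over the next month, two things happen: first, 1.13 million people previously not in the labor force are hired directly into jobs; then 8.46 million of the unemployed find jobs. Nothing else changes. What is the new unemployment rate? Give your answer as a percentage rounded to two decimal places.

Initially, labor force = 172.98 + 13.18 = 186.16 million, so u = 13.18/186.16 = 7.08%.
After the first change, employed and labor force both rise by 1.13; unemployed unchanged → E = 174.11, U = 13.18, labor force = 187.29 million.
After the second change, unemployed falls and employed rises by 8.46; labor force unchanged → E = 182.57, U = 4.72, labor force = 187.29 million.
New unemployment rate = 4.72 / 187.29 = 2.52%.

New unemployment rate ≈ 2.52%.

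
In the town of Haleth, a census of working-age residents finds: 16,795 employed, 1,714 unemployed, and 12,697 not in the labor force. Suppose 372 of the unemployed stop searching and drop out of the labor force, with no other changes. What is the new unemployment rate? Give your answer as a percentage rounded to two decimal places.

Initially, labor force = 16,795 + 1,714 = 18,509, so u = 1,714/18,509 = 9.26%.
After the change, unemployed and labor force both fall by 372 → E = 16,795, U = 1,342, labor force = 18,137.
New unemployment rate = 1,342 / 18,137 = 7.40%.

New unemployment rate ≈ 7.40%.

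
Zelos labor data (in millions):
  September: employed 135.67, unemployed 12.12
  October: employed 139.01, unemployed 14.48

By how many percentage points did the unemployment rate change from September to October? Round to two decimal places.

The unemployment rate changed by +1.23 percentage points.

September: labor force = 135.67 + 12.12 = 147.79; u = 12.12/147.79 = 8.20%.
October: labor force = 139.01 + 14.48 = 153.49; u = 14.48/153.49 = 9.43%.
Change = 9.43% − 8.20% = +1.23 pp.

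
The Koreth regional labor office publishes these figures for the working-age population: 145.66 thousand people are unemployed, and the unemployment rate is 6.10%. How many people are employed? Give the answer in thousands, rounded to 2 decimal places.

Labor force = U / u = 145.66 / 0.0610 ≈ 2,387.87 thousand.
Employed = labor force − unemployed = 2,387.87 − 145.66 = 2,242.21 thousand.

About 2,242.21 thousand are employed.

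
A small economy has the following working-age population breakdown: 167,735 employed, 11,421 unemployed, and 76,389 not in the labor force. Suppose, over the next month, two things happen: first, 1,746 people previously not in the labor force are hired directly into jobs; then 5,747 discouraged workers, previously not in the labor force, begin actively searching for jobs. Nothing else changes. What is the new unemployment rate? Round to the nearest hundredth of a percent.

New unemployment rate ≈ 9.20%.

Initially, labor force = 167,735 + 11,421 = 179,156, so u = 11,421/179,156 = 6.37%.
After the first change, employed and labor force both rise by 1,746; unemployed unchanged → E = 169,481, U = 11,421, labor force = 180,902.
After the second change, unemployed and labor force both rise by 5,747 → E = 169,481, U = 17,168, labor force = 186,649.
New unemployment rate = 17,168 / 186,649 = 9.20%.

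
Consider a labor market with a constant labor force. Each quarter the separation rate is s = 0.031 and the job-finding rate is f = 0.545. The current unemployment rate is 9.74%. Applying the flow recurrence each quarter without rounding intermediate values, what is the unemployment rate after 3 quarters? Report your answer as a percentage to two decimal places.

With a fixed labor force, u_{t+1} = u_t + s·(1−u_t) − f·u_t = u_t·(1−s−f) + s.
Here 1−s−f = 0.424 and s = 0.031.
u_1 = 0.097400 × 0.424 + 0.031 = 0.072298.
u_2 = 0.072298 × 0.424 + 0.031 = 0.061654.
u_3 = 0.061654 × 0.424 + 0.031 = 0.057141.

Unemployment rate after three quarters ≈ 5.71%.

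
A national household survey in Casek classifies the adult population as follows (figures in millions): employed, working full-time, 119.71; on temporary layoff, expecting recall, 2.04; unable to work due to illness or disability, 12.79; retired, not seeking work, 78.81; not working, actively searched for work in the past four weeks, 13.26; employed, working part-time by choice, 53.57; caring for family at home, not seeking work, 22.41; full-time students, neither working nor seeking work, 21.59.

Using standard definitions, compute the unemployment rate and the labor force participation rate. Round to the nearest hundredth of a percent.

Unemployment rate ≈ 8.11%; labor force participation rate ≈ 58.17%.

Employed = 119.71 + 53.57 = 173.28 million.
Unemployed = 2.04 + 13.26 = 15.30 million (jobless and actively searching, or on temporary layoff).
Labor force = 173.28 + 15.30 = 188.58 million.
Not in labor force = 12.79 + 78.81 + 22.41 + 21.59 = 135.60 million (those not working and not actively searching are outside the labor force).
Civilian working-age population = 188.58 + 135.60 = 324.18 million.
Unemployment rate = 15.30 / 188.58 = 8.11%.
Labor force participation rate = 188.58 / 324.18 = 58.17%.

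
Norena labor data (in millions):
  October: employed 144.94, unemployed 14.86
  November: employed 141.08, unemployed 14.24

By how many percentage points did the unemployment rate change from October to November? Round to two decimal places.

October: labor force = 144.94 + 14.86 = 159.80; u = 14.86/159.80 = 9.30%.
November: labor force = 141.08 + 14.24 = 155.32; u = 14.24/155.32 = 9.17%.
Change = 9.17% − 9.30% = −0.13 pp.

The unemployment rate changed by −0.13 percentage points.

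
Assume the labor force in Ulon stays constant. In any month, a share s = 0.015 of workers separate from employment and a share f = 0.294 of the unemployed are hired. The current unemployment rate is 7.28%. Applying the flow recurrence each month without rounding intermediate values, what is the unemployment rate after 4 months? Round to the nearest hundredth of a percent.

With a fixed labor force, u_{t+1} = u_t + s·(1−u_t) − f·u_t = u_t·(1−s−f) + s.
Here 1−s−f = 0.691 and s = 0.015.
u_1 = 0.072800 × 0.691 + 0.015 = 0.065305.
u_2 = 0.065305 × 0.691 + 0.015 = 0.060126.
u_3 = 0.060126 × 0.691 + 0.015 = 0.056547.
u_4 = 0.056547 × 0.691 + 0.015 = 0.054074.

Unemployment rate after four months ≈ 5.41%.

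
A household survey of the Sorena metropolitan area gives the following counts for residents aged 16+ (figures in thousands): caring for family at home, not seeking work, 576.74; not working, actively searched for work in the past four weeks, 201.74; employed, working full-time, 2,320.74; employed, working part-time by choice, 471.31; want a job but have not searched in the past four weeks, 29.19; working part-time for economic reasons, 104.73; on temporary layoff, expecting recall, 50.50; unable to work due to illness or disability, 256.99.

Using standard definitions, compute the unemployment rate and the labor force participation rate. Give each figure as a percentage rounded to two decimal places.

Employed = 2,320.74 + 471.31 + 104.73 = 2,896.78 thousand (anyone who worked, including part-time for economic reasons, counts as employed).
Unemployed = 201.74 + 50.50 = 252.24 thousand (jobless and actively searching, or on temporary layoff).
Labor force = 2,896.78 + 252.24 = 3,149.02 thousand.
Not in labor force = 576.74 + 29.19 + 256.99 = 862.92 thousand (those not working and not actively searching are outside the labor force — including those who want a job but have given up searching).
Civilian working-age population = 3,149.02 + 862.92 = 4,011.94 thousand.
Unemployment rate = 252.24 / 3,149.02 = 8.01%.
Labor force participation rate = 3,149.02 / 4,011.94 = 78.49%.

Unemployment rate ≈ 8.01%; labor force participation rate ≈ 78.49%.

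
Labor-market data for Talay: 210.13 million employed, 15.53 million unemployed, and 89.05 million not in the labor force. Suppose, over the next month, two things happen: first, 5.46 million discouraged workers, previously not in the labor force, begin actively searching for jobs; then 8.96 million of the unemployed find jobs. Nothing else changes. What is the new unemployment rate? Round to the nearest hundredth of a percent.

New unemployment rate ≈ 5.21%.

Initially, labor force = 210.13 + 15.53 = 225.66 million, so u = 15.53/225.66 = 6.88%.
After the first change, unemployed and labor force both rise by 5.46 → E = 210.13, U = 20.99, labor force = 231.12 million.
After the second change, unemployed falls and employed rises by 8.96; labor force unchanged → E = 219.09, U = 12.03, labor force = 231.12 million.
New unemployment rate = 12.03 / 231.12 = 5.21%.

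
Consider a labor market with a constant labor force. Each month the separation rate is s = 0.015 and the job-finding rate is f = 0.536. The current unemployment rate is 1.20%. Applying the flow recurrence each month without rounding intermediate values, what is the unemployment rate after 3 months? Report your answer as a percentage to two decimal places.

Unemployment rate after three months ≈ 2.58%.

With a fixed labor force, u_{t+1} = u_t + s·(1−u_t) − f·u_t = u_t·(1−s−f) + s.
Here 1−s−f = 0.449 and s = 0.015.
u_1 = 0.012000 × 0.449 + 0.015 = 0.020388.
u_2 = 0.020388 × 0.449 + 0.015 = 0.024154.
u_3 = 0.024154 × 0.449 + 0.015 = 0.025845.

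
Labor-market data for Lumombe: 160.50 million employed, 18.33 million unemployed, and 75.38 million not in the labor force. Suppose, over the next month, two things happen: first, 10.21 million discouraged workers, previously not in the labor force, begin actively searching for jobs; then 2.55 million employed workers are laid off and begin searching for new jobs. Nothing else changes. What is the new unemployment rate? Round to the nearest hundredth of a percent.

Initially, labor force = 160.50 + 18.33 = 178.83 million, so u = 18.33/178.83 = 10.25%.
After the first change, unemployed and labor force both rise by 10.21 → E = 160.50, U = 28.54, labor force = 189.04 million.
After the second change, employed falls and unemployed rises by 2.55; labor force unchanged → E = 157.95, U = 31.09, labor force = 189.04 million.
New unemployment rate = 31.09 / 189.04 = 16.45%.

New unemployment rate ≈ 16.45%.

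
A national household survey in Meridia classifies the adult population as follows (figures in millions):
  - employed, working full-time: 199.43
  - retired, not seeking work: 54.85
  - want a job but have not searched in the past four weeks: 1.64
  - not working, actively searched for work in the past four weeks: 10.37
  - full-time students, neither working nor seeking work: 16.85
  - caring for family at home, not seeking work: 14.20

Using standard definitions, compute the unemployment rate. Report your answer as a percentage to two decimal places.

Employed = 199.43 million.
Unemployed = 10.37 million.
Labor force = 199.43 + 10.37 = 209.80 million.
Unemployment rate = 10.37 / 209.80 = 4.94%.

Unemployment rate ≈ 4.94%.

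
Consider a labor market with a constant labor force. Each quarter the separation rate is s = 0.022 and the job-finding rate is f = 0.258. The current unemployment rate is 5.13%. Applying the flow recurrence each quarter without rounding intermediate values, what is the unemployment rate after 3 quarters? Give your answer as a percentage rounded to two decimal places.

With a fixed labor force, u_{t+1} = u_t + s·(1−u_t) − f·u_t = u_t·(1−s−f) + s.
Here 1−s−f = 0.720 and s = 0.022.
u_1 = 0.051300 × 0.720 + 0.022 = 0.058936.
u_2 = 0.058936 × 0.720 + 0.022 = 0.064434.
u_3 = 0.064434 × 0.720 + 0.022 = 0.068392.

Unemployment rate after three quarters ≈ 6.84%.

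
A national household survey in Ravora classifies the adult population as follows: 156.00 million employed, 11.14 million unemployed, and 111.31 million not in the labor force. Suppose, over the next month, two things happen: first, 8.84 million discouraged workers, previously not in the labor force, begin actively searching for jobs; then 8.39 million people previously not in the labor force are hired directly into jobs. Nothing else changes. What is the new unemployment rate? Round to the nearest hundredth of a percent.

New unemployment rate ≈ 10.84%.

Initially, labor force = 156.00 + 11.14 = 167.14 million, so u = 11.14/167.14 = 6.67%.
After the first change, unemployed and labor force both rise by 8.84 → E = 156.00, U = 19.98, labor force = 175.98 million.
After the second change, employed and labor force both rise by 8.39; unemployed unchanged → E = 164.39, U = 19.98, labor force = 184.37 million.
New unemployment rate = 19.98 / 184.37 = 10.84%.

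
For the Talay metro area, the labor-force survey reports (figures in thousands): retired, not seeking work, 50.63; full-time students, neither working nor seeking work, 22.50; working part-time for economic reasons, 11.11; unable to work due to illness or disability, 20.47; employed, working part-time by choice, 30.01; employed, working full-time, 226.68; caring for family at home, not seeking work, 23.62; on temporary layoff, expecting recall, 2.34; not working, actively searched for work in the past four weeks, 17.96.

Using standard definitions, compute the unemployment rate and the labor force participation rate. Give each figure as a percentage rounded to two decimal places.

Employed = 11.11 + 30.01 + 226.68 = 267.80 thousand (anyone who worked, including part-time for economic reasons, counts as employed).
Unemployed = 2.34 + 17.96 = 20.30 thousand (jobless and actively searching, or on temporary layoff).
Labor force = 267.80 + 20.30 = 288.10 thousand.
Not in labor force = 50.63 + 22.50 + 20.47 + 23.62 = 117.22 thousand (those not working and not actively searching are outside the labor force).
Civilian working-age population = 288.10 + 117.22 = 405.32 thousand.
Unemployment rate = 20.30 / 288.10 = 7.05%.
Labor force participation rate = 288.10 / 405.32 = 71.08%.

Unemployment rate ≈ 7.05%; labor force participation rate ≈ 71.08%.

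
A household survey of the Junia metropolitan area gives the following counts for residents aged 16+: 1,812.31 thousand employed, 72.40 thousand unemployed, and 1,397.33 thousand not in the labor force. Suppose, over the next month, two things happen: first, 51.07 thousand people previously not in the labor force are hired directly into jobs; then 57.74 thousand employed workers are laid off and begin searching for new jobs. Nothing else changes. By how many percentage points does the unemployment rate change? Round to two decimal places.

Initially, labor force = 1,812.31 + 72.40 = 1,884.71 thousand, so u = 72.40/1,884.71 = 3.84%.
After the first change, employed and labor force both rise by 51.07; unemployed unchanged → E = 1,863.38, U = 72.40, labor force = 1,935.78 thousand.
After the second change, employed falls and unemployed rises by 57.74; labor force unchanged → E = 1,805.64, U = 130.14, labor force = 1,935.78 thousand.
New unemployment rate = 130.14 / 1,935.78 = 6.72%.
Change = 6.72% − 3.84% = +2.88 percentage points.

The unemployment rate changes by +2.88 percentage points.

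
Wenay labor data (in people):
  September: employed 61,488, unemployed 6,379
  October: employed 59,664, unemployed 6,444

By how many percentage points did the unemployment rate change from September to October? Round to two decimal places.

The unemployment rate changed by +0.35 percentage points.

September: labor force = 61,488 + 6,379 = 67,867; u = 6,379/67,867 = 9.40%.
October: labor force = 59,664 + 6,444 = 66,108; u = 6,444/66,108 = 9.75%.
Change = 9.75% − 9.40% = +0.35 pp.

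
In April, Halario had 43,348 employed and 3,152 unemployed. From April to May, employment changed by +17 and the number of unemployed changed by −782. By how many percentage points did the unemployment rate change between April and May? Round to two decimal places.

April: labor force = 43,348 + 3,152 = 46,500; u = 3,152/46,500 = 6.78%.
May: labor force = 43,365 + 2,370 = 45,735; u = 2,370/45,735 = 5.18%.
Change = 5.18% − 6.78% = −1.60 pp.

The unemployment rate changed by −1.60 percentage points.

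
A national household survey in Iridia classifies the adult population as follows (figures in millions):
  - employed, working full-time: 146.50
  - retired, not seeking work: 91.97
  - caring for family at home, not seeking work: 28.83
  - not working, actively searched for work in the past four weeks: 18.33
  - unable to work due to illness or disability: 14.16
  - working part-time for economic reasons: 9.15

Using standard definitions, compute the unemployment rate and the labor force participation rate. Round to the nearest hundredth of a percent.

Unemployment rate ≈ 10.54%; labor force participation rate ≈ 56.32%.

Employed = 146.50 + 9.15 = 155.65 million (anyone who worked, including part-time for economic reasons, counts as employed).
Unemployed = 18.33 million.
Labor force = 155.65 + 18.33 = 173.98 million.
Not in labor force = 91.97 + 28.83 + 14.16 = 134.96 million (those not working and not actively searching are outside the labor force).
Civilian working-age population = 173.98 + 134.96 = 308.94 million.
Unemployment rate = 18.33 / 173.98 = 10.54%.
Labor force participation rate = 173.98 / 308.94 = 56.32%.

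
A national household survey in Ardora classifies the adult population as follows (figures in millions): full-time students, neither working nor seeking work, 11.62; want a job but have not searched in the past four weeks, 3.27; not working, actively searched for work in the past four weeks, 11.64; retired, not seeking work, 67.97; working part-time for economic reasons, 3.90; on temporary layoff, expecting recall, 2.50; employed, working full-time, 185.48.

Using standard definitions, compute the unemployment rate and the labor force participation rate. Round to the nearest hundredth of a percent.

Unemployment rate ≈ 6.95%; labor force participation rate ≈ 71.07%.

Employed = 3.90 + 185.48 = 189.38 million (anyone who worked, including part-time for economic reasons, counts as employed).
Unemployed = 11.64 + 2.50 = 14.14 million (jobless and actively searching, or on temporary layoff).
Labor force = 189.38 + 14.14 = 203.52 million.
Not in labor force = 11.62 + 3.27 + 67.97 = 82.86 million (those not working and not actively searching are outside the labor force — including those who want a job but have given up searching).
Civilian working-age population = 203.52 + 82.86 = 286.38 million.
Unemployment rate = 14.14 / 203.52 = 6.95%.
Labor force participation rate = 203.52 / 286.38 = 71.07%.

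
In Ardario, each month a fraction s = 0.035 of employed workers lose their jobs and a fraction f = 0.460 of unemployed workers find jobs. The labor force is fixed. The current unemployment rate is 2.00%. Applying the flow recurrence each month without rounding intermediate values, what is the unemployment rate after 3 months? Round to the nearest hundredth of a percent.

Unemployment rate after three months ≈ 6.42%.

With a fixed labor force, u_{t+1} = u_t + s·(1−u_t) − f·u_t = u_t·(1−s−f) + s.
Here 1−s−f = 0.505 and s = 0.035.
u_1 = 0.020000 × 0.505 + 0.035 = 0.045100.
u_2 = 0.045100 × 0.505 + 0.035 = 0.057776.
u_3 = 0.057776 × 0.505 + 0.035 = 0.064177.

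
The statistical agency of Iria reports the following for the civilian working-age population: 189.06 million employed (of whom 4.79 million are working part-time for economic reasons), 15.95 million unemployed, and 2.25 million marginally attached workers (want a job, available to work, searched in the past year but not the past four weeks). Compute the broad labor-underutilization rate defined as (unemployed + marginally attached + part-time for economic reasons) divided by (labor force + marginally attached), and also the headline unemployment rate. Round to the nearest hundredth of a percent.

Broad underutilization rate ≈ 11.09%; headline unemployment rate ≈ 7.78%.

Labor force = 189.06 + 15.95 = 205.01 million.
Numerator = 15.95 + 2.25 + 4.79 = 22.99 million.
Denominator = 205.01 + 2.25 = 207.26 million.
Broad rate = 22.99 / 207.26 = 11.09%.
Headline unemployment rate = 15.95 / 205.01 = 7.78%.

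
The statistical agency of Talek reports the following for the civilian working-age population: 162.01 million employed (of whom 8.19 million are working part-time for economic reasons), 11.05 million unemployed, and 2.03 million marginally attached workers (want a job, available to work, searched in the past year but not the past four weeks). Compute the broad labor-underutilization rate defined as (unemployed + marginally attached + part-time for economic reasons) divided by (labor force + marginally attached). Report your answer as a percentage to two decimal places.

Labor force = 162.01 + 11.05 = 173.06 million.
Numerator = 11.05 + 2.03 + 8.19 = 21.27 million.
Denominator = 173.06 + 2.03 = 175.09 million.
Broad rate = 21.27 / 175.09 = 12.15%.

Broad underutilization rate ≈ 12.15%.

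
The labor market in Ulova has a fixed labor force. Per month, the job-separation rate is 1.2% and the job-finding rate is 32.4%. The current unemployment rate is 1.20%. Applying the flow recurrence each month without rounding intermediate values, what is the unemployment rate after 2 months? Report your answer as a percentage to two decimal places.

Unemployment rate after two months ≈ 2.53%.

With a fixed labor force, u_{t+1} = u_t + s·(1−u_t) − f·u_t = u_t·(1−s−f) + s.
Here 1−s−f = 0.664 and s = 0.012.
u_1 = 0.012000 × 0.664 + 0.012 = 0.019968.
u_2 = 0.019968 × 0.664 + 0.012 = 0.025259.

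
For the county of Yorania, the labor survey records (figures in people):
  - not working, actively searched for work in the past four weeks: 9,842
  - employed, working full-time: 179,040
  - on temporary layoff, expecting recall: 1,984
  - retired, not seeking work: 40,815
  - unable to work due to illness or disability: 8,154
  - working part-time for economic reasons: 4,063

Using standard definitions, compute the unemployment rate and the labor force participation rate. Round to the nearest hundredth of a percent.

Employed = 179,040 + 4,063 = 183,103 (anyone who worked, including part-time for economic reasons, counts as employed).
Unemployed = 9,842 + 1,984 = 11,826 (jobless and actively searching, or on temporary layoff).
Labor force = 183,103 + 11,826 = 194,929.
Not in labor force = 40,815 + 8,154 = 48,969 (those not working and not actively searching are outside the labor force).
Civilian working-age population = 194,929 + 48,969 = 243,898.
Unemployment rate = 11,826 / 194,929 = 6.07%.
Labor force participation rate = 194,929 / 243,898 = 79.92%.

Unemployment rate ≈ 6.07%; labor force participation rate ≈ 79.92%.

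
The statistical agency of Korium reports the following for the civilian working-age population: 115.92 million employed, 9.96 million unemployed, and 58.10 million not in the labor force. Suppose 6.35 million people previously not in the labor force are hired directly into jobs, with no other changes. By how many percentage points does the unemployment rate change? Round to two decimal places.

The unemployment rate changes by −0.38 percentage points.

Initially, labor force = 115.92 + 9.96 = 125.88 million, so u = 9.96/125.88 = 7.91%.
After the change, employed and labor force both rise by 6.35; unemployed unchanged → E = 122.27, U = 9.96, labor force = 132.23 million.
New unemployment rate = 9.96 / 132.23 = 7.53%.
Change = 7.53% − 7.91% = −0.38 percentage points.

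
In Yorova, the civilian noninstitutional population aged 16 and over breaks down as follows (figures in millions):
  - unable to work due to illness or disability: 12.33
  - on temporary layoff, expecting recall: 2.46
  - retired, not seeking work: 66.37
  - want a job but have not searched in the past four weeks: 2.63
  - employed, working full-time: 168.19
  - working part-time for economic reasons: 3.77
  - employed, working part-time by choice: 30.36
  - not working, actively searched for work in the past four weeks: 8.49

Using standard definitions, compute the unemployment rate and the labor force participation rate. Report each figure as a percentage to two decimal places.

Employed = 168.19 + 3.77 + 30.36 = 202.32 million (anyone who worked, including part-time for economic reasons, counts as employed).
Unemployed = 2.46 + 8.49 = 10.95 million (jobless and actively searching, or on temporary layoff).
Labor force = 202.32 + 10.95 = 213.27 million.
Not in labor force = 12.33 + 66.37 + 2.63 = 81.33 million (those not working and not actively searching are outside the labor force — including those who want a job but have given up searching).
Civilian working-age population = 213.27 + 81.33 = 294.60 million.
Unemployment rate = 10.95 / 213.27 = 5.13%.
Labor force participation rate = 213.27 / 294.60 = 72.39%.

Unemployment rate ≈ 5.13%; labor force participation rate ≈ 72.39%.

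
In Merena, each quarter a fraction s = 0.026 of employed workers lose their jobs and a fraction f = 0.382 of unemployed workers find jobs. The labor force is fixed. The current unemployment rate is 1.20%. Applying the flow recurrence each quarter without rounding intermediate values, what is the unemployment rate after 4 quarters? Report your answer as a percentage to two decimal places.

Unemployment rate after four quarters ≈ 5.74%.

With a fixed labor force, u_{t+1} = u_t + s·(1−u_t) − f·u_t = u_t·(1−s−f) + s.
Here 1−s−f = 0.592 and s = 0.026.
u_1 = 0.012000 × 0.592 + 0.026 = 0.033104.
u_2 = 0.033104 × 0.592 + 0.026 = 0.045598.
u_3 = 0.045598 × 0.592 + 0.026 = 0.052994.
u_4 = 0.052994 × 0.592 + 0.026 = 0.057372.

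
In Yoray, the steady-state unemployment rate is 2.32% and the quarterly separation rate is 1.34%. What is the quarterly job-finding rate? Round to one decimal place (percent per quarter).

Job-finding rate ≈ 56.4% per quarter.

From u* = s/(s+f): f = s·(1−u)/u.
f = 1.34 × (1 − 0.0232) / 0.0232 = 1.3089 / 0.0232 ≈ 56.4% per quarter.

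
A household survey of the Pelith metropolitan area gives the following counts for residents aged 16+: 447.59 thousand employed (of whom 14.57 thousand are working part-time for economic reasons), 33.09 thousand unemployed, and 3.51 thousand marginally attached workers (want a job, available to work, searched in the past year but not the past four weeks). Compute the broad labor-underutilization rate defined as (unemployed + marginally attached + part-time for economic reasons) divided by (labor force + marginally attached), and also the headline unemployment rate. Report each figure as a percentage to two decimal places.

Broad underutilization rate ≈ 10.57%; headline unemployment rate ≈ 6.88%.

Labor force = 447.59 + 33.09 = 480.68 thousand.
Numerator = 33.09 + 3.51 + 14.57 = 51.17 thousand.
Denominator = 480.68 + 3.51 = 484.19 thousand.
Broad rate = 51.17 / 484.19 = 10.57%.
Headline unemployment rate = 33.09 / 480.68 = 6.88%.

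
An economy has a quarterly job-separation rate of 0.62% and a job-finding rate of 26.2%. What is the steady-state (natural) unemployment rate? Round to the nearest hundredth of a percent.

Steady-state unemployment rate ≈ 2.31%.

At steady state the flows balance: s·E = f·U, so U/(E+U) = s/(s+f).
u* = 0.62 / (0.62 + 26.2) = 0.62 / 26.82 = 2.31%.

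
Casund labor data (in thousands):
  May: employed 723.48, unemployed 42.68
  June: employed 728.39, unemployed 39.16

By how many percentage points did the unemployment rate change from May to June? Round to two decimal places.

May: labor force = 723.48 + 42.68 = 766.16; u = 42.68/766.16 = 5.57%.
June: labor force = 728.39 + 39.16 = 767.55; u = 39.16/767.55 = 5.10%.
Change = 5.10% − 5.57% = −0.47 pp.

The unemployment rate changed by −0.47 percentage points.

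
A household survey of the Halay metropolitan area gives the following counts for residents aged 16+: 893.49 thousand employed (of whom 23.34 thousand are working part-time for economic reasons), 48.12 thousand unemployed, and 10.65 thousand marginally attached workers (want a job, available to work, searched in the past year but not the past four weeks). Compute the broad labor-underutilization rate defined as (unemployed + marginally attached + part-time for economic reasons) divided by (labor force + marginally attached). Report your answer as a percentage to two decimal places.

Broad underutilization rate ≈ 8.62%.

Labor force = 893.49 + 48.12 = 941.61 thousand.
Numerator = 48.12 + 10.65 + 23.34 = 82.11 thousand.
Denominator = 941.61 + 10.65 = 952.26 thousand.
Broad rate = 82.11 / 952.26 = 8.62%.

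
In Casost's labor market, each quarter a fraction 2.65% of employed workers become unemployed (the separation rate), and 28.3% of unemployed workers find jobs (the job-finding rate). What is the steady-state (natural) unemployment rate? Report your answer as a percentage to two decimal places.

Steady-state unemployment rate ≈ 8.56%.

At steady state the flows balance: s·E = f·U, so U/(E+U) = s/(s+f).
u* = 2.65 / (2.65 + 28.3) = 2.65 / 30.95 = 8.56%.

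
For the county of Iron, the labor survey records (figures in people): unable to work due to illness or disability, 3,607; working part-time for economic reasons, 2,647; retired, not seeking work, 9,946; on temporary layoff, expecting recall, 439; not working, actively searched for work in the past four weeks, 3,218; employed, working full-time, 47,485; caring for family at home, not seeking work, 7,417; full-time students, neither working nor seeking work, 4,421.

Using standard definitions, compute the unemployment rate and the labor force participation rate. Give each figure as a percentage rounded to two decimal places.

Unemployment rate ≈ 6.80%; labor force participation rate ≈ 67.93%.

Employed = 2,647 + 47,485 = 50,132 (anyone who worked, including part-time for economic reasons, counts as employed).
Unemployed = 439 + 3,218 = 3,657 (jobless and actively searching, or on temporary layoff).
Labor force = 50,132 + 3,657 = 53,789.
Not in labor force = 3,607 + 9,946 + 7,417 + 4,421 = 25,391 (those not working and not actively searching are outside the labor force).
Civilian working-age population = 53,789 + 25,391 = 79,180.
Unemployment rate = 3,657 / 53,789 = 6.80%.
Labor force participation rate = 53,789 / 79,180 = 67.93%.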